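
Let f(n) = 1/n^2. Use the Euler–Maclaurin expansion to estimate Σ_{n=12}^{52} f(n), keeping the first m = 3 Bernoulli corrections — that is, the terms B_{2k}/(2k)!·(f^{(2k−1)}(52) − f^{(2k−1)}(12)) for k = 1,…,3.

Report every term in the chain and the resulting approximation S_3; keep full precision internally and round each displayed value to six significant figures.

S_3 ≈ 0.0678548

The integral term ∫_12^52 1/x^2 dx = 0.0641026.
Endpoint term: (f(12) + f(52))/2 = (0.00694444 + 0.000369822)/2 = 0.00365713.
So far: 0.0677597.
Correction k=1: B_{2}/2! · (f^{(1)}(52) − f^{(1)}(12)) = 1/12 · (-1.42239e-05 − (-0.00115741)) = 9.52653e-05.
Running total after k=1: 0.0678550.
Correction k=2: B_{4}/4! · (f^{(3)}(52) − f^{(3)}(12)) = −1/720 · (-6.31240e-08 − (-9.64506e-05)) = -1.33872e-07.
Running total after k=2: 0.0678548.
Correction k=3: B_{6}/6! · (f^{(5)}(52) − f^{(5)}(12)) = 1/30240 · (-7.00340e-10 − (-2.00939e-05)) = 6.64457e-10.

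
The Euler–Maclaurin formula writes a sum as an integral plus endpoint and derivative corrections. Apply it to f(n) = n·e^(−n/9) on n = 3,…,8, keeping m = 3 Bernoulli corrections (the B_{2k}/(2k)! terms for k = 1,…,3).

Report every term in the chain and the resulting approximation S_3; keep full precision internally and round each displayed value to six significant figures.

Integral: ∫_3^8 x·e^(−x/9) dx = 14.4852.
½[f(3) + f(8)] = ½[2.14959 + 3.28890] = 2.71925.
Running total after boundary: 17.2044.
Order-1 term: 1/12 · (0.0456791 − 0.477688) = -0.0360007.
Partial sum through k=1: 17.1684.
Order-2 term: −1/720 · (0.0107149 − 0.0235895) = 1.78815e-05.
Partial sum through k=2: 17.1685.
Order-3 term: 1/30240 · (0.000257602 − 0.000509650) = -8.33491e-09.

S_3 ≈ 17.1685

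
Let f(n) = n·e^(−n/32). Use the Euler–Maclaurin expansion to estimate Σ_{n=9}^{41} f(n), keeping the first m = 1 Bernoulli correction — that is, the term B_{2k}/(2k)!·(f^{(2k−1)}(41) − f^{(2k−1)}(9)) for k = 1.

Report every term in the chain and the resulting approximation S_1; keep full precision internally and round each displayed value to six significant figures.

S_1 ≈ 350.703

Integral: ∫_9^41 x·e^(−x/32) dx = 341.666.
Endpoint term: (f(9) + f(41))/2 = (6.79356 + 11.3853)/2 = 9.08942.
Running total after boundary: 350.755.
k=1: B_{2}/(2)! × [f^{(1)}(41) − f^{(1)}(9)] = 1/12 × (-0.0781003 − 0.542541) = -0.0517201.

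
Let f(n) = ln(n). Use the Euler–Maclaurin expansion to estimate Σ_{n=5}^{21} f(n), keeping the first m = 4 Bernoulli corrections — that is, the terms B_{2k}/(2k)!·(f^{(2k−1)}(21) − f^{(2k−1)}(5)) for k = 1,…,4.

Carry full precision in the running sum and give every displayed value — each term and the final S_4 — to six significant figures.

S_4 ≈ 42.2021

∫_5^21 ln(x) dx evaluates to 39.8878.
½[f(5) + f(21)] = ½[1.60944 + 3.04452] = 2.32698.
Integral + boundary = 42.2148.
k=1: B_{2}/(2)! × [f^{(1)}(21) − f^{(1)}(5)] = 1/12 × (0.0476190 − 0.200000) = -0.0126984.
After k=1: 42.2021.
k=2: B_{4}/(4)! × [f^{(3)}(21) − f^{(3)}(5)] = −1/720 × (0.000215959 − 0.0160000) = 2.19223e-05.
After k=2: 42.2021.
k=3: B_{6}/(6)! × [f^{(5)}(21) − f^{(5)}(5)] = 1/30240 × (5.87645e-06 − 0.00768000) = -2.53774e-07.
After k=3: 42.2021.
k=4: B_{8}/(8)! × [f^{(7)}(21) − f^{(7)}(5)] = −1/1209600 × (3.99758e-07 − 0.00921600) = 7.61872e-09.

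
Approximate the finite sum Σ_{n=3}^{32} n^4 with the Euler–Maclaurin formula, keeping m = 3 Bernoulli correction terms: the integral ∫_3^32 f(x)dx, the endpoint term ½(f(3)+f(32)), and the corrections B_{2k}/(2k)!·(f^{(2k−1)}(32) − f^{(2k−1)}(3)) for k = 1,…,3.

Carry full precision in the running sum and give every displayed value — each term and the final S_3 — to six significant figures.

The integral term ∫_3^32 x^4 dx = 6.71084e+06.
Endpoint term: (f(3) + f(32))/2 = (81.0000 + 1.04858e+06)/2 = 524328.
Running total after boundary: 7.23517e+06.
Correction k=1: B_{2}/2! · (f^{(1)}(32) − f^{(1)}(3)) = 1/12 · (131072 − 108.000) = 10913.7.
Running total after k=1: 7.24608e+06.
Correction k=2: B_{4}/4! · (f^{(3)}(32) − f^{(3)}(3)) = −1/720 · (768.000 − 72.0000) = -0.966667.
Running total after k=2: 7.24608e+06.
Correction k=3: B_{6}/6! · (f^{(5)}(32) − f^{(5)}(3)) = 1/30240 · (0.00000 − 0.00000) = 0.00000.

S_3 ≈ 7.24608e+06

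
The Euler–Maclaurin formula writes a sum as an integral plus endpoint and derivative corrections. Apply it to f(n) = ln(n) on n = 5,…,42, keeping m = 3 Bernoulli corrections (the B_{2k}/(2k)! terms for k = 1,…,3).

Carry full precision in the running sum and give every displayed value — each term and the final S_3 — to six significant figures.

∫_5^42 ln(x) dx evaluates to 111.935.
Boundary: ½(f(5) + f(42)) = ½(1.60944 + 3.73767) = 2.67355.
Running total after boundary: 114.608.
Order-1 term: 1/12 · (0.0238095 − 0.200000) = -0.0146825.
After k=1: 114.594.
Order-2 term: −1/720 · (2.69949e-05 − 0.0160000) = 2.21847e-05.
After k=2: 114.594.
Order-3 term: 1/30240 · (1.83639e-07 − 0.00768000) = -2.53962e-07.

S_3 ≈ 114.594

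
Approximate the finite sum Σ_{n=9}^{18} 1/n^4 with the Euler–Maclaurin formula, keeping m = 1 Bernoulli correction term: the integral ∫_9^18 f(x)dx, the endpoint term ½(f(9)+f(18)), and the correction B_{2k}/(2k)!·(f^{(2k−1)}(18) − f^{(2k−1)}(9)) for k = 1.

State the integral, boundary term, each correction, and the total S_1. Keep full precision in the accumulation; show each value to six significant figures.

Integral: ∫_9^18 1/x^4 dx = 0.000400091.
Endpoint term: (f(9) + f(18))/2 = (0.000152416 + 9.52599e-06)/2 = 8.09709e-05.
Integral + boundary = 0.000481062.
Correction k=1: B_{2}/2! · (f^{(1)}(18) − f^{(1)}(9)) = 1/12 · (-2.11689e-06 − (-6.77404e-05)) = 5.46862e-06.

S_1 ≈ 0.000486531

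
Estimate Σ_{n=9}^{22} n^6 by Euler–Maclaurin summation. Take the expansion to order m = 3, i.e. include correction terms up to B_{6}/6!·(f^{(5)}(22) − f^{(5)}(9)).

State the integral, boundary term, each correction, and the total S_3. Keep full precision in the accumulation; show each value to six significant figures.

S_3 ≈ 4.15155e+08

∫_9^22 x^6 dx evaluates to 3.55654e+08.
½[f(9) + f(22)] = ½[531441 + 1.13380e+08] = 5.69557e+07.
So far: 4.12609e+08.
k=1: B_{2}/(2)! × [f^{(1)}(22) − f^{(1)}(9)] = 1/12 × (3.09218e+07 − 354294) = 2.54729e+06.
Running total after k=1: 4.15157e+08.
k=2: B_{4}/(4)! × [f^{(3)}(22) − f^{(3)}(9)] = −1/720 × (1.27776e+06 − 87480.0) = -1653.17.
Running total after k=2: 4.15155e+08.
k=3: B_{6}/(6)! × [f^{(5)}(22) − f^{(5)}(9)] = 1/30240 × (15840.0 − 6480.00) = 0.309524.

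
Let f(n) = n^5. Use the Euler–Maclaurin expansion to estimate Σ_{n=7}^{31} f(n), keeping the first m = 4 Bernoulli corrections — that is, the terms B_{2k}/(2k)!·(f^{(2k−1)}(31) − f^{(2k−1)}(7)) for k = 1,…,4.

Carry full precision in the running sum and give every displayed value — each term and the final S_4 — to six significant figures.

The integral term ∫_7^31 x^5 dx = 1.47898e+08.
½[f(7) + f(31)] = ½[16807.0 + 2.86292e+07] = 1.43230e+07.
So far: 1.62221e+08.
Order-1 term: 1/12 · (4.61760e+06 − 12005.0) = 383800.
After k=1: 1.62604e+08.
Order-2 term: −1/720 · (57660.0 − 2940.00) = -76.0000.
After k=2: 1.62604e+08.
Order-3 term: 1/30240 · (120.000 − 120.000) = 0.00000.
After k=3: 1.62604e+08.
Order-4 term: −1/1209600 · (0.00000 − 0.00000) = 0.00000.

S_4 ≈ 1.62604e+08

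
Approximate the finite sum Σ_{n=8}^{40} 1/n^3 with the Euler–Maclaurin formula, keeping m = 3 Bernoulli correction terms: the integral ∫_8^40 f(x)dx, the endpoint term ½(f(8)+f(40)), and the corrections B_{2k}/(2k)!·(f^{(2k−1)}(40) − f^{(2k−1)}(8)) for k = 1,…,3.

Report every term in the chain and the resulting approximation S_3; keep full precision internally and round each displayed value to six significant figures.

S_3 ≈ 0.00854500

∫_8^40 1/x^3 dx evaluates to 0.00750000.
Boundary: ½(f(8) + f(40)) = ½(0.00195312 + 1.56250e-05) = 0.000984375.
So far: 0.00848437.
Correction k=1: B_{2}/2! · (f^{(1)}(40) − f^{(1)}(8)) = 1/12 · (-1.17187e-06 − (-0.000732422)) = 6.09375e-05.
Partial sum through k=1: 0.00854531.
Correction k=2: B_{4}/4! · (f^{(3)}(40) − f^{(3)}(8)) = −1/720 · (-1.46484e-08 − (-0.000228882)) = -3.17871e-07.
Partial sum through k=2: 0.00854499.
Correction k=3: B_{6}/6! · (f^{(5)}(40) − f^{(5)}(8)) = 1/30240 · (-3.84521e-10 − (-0.000150204)) = 4.96704e-09.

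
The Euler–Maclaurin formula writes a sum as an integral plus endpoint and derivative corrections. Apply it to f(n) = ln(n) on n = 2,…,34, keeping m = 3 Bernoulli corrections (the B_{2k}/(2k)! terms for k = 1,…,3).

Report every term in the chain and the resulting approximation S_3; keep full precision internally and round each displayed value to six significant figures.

S_3 ≈ 88.5808

∫_2^34 ln(x) dx evaluates to 86.5100.
½[f(2) + f(34)] = ½[0.693147 + 3.52636] = 2.10975.
Running total after boundary: 88.6197.
k=1: B_{2}/(2)! × [f^{(1)}(34) − f^{(1)}(2)] = 1/12 × (0.0294118 − 0.500000) = -0.0392157.
After k=1: 88.5805.
k=2: B_{4}/(4)! × [f^{(3)}(34) − f^{(3)}(2)] = −1/720 × (5.08854e-05 − 0.250000) = 0.000347152.
After k=2: 88.5808.
k=3: B_{6}/(6)! × [f^{(5)}(34) − f^{(5)}(2)] = 1/30240 × (5.28222e-07 − 0.750000) = -2.48016e-05.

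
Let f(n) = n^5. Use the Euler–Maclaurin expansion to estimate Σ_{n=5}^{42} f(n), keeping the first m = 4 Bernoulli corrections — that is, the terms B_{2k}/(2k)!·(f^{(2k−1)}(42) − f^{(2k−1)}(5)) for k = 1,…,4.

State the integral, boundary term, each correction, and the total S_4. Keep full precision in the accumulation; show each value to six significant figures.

S_4 ≈ 9.81479e+08

The integral term ∫_5^42 x^5 dx = 9.14836e+08.
Endpoint term: (f(5) + f(42))/2 = (3125.00 + 1.30691e+08)/2 = 6.53472e+07.
Running total after boundary: 9.80183e+08.
Correction k=1: B_{2}/2! · (f^{(1)}(42) − f^{(1)}(5)) = 1/12 · (1.55585e+07 − 3125.00) = 1.29628e+06.
Partial sum through k=1: 9.81479e+08.
Correction k=2: B_{4}/4! · (f^{(3)}(42) − f^{(3)}(5)) = −1/720 · (105840 − 1500.00) = -144.917.
Partial sum through k=2: 9.81479e+08.
Correction k=3: B_{6}/6! · (f^{(5)}(42) − f^{(5)}(5)) = 1/30240 · (120.000 − 120.000) = 0.00000.
Partial sum through k=3: 9.81479e+08.
Correction k=4: B_{8}/8! · (f^{(7)}(42) − f^{(7)}(5)) = −1/1209600 · (0.00000 − 0.00000) = 0.00000.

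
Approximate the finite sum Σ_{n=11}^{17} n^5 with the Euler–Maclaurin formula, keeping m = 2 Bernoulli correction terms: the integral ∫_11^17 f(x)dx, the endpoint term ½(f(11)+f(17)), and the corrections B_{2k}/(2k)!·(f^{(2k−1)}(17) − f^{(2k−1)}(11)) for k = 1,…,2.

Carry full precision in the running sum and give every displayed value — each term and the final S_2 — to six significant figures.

S_2 ≈ 4.54681e+06

Integral: ∫_11^17 x^5 dx = 3.72767e+06.
½[f(11) + f(17)] = ½[161051 + 1.41986e+06] = 790454.
So far: 4.51812e+06.
Order-1 term: 1/12 · (417605 − 73205.0) = 28700.0.
After k=1: 4.54682e+06.
Order-2 term: −1/720 · (17340.0 − 7260.00) = -14.0000.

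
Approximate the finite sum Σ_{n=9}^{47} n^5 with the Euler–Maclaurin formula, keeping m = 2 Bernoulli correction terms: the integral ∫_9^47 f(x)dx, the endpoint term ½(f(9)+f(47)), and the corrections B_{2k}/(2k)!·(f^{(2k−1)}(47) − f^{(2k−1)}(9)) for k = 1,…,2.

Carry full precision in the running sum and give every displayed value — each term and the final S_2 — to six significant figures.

S_2 ≈ 1.91318e+09

∫_9^47 x^5 dx evaluates to 1.79645e+09.
½[f(9) + f(47)] = ½[59049.0 + 2.29345e+08] = 1.14702e+08.
Running total after boundary: 1.91115e+09.
k=1: B_{2}/(2)! × [f^{(1)}(47) − f^{(1)}(9)] = 1/12 × (2.43984e+07 − 32805.0) = 2.03047e+06.
Partial sum through k=1: 1.91318e+09.
k=2: B_{4}/(4)! × [f^{(3)}(47) − f^{(3)}(9)] = −1/720 × (132540 − 4860.00) = -177.333.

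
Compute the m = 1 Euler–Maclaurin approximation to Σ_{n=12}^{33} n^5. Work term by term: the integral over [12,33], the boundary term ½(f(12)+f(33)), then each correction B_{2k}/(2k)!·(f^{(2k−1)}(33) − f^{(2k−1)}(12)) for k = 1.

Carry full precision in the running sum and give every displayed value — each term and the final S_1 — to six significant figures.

∫_12^33 x^5 dx evaluates to 2.14747e+08.
Endpoint term: (f(12) + f(33))/2 = (248832 + 3.91354e+07)/2 = 1.96921e+07.
So far: 2.34439e+08.
Order-1 term: 1/12 · (5.92960e+06 − 103680) = 485494.

S_1 ≈ 2.34925e+08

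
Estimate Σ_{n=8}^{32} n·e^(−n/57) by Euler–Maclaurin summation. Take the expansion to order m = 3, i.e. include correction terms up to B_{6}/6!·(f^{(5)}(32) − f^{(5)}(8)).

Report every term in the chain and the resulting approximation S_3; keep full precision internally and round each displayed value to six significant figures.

Integral: ∫_8^32 x·e^(−x/57) dx = 326.163.
Boundary: ½(f(8) + f(32)) = ½(6.95243 + 18.2531) = 12.6027.
Running total after boundary: 338.766.
Order-1 term: 1/12 · (0.250179 − 0.747081) = -0.0414085.
Partial sum through k=1: 338.724.
Order-2 term: −1/720 · (0.000428130 − 0.000764908) = 4.67748e-07.
Partial sum through k=2: 338.724.
Order-3 term: 1/30240 · (2.39846e-07 − 4.00085e-07) = -5.29891e-12.

S_3 ≈ 338.724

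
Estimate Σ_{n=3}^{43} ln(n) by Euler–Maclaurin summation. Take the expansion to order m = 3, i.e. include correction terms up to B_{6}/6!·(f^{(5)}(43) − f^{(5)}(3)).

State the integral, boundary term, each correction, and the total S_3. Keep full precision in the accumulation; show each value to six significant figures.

S_3 ≈ 120.840

Integral: ∫_3^43 ln(x) dx = 118.436.
Boundary: ½(f(3) + f(43)) = ½(1.09861 + 3.76120) = 2.42991.
Integral + boundary = 120.866.
Correction k=1: B_{2}/2! · (f^{(1)}(43) − f^{(1)}(3)) = 1/12 · (0.0232558 − 0.333333) = -0.0258398.
Partial sum through k=1: 120.840.
Correction k=2: B_{4}/4! · (f^{(3)}(43) − f^{(3)}(3)) = −1/720 · (2.51550e-05 − 0.0740741) = 0.000102846.
Partial sum through k=2: 120.840.
Correction k=3: B_{6}/6! · (f^{(5)}(43) − f^{(5)}(3)) = 1/30240 · (1.63256e-07 − 0.0987654) = -3.26605e-06.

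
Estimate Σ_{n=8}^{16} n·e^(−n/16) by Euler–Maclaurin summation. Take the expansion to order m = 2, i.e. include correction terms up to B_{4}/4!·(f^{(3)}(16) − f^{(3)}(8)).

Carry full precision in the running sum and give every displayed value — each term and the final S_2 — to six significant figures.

∫_8^16 x·e^(−x/16) dx evaluates to 44.5535.
½[f(8) + f(16)] = ½[4.85225 + 5.88607] = 5.36916.
Running total after boundary: 49.9227.
Order-1 term: 1/12 · (0.00000 − 0.303265) = -0.0252721.
Running total after k=1: 49.8974.
Order-2 term: −1/720 · (0.00287406 − 0.00592315) = 4.23485e-06.

S_2 ≈ 49.8974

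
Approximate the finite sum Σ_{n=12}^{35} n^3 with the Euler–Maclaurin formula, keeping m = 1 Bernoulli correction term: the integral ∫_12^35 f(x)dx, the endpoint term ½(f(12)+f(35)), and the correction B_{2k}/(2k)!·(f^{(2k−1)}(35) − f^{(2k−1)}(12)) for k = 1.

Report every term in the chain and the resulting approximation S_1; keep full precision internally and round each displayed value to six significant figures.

The integral term ∫_12^35 x^3 dx = 369972.
½[f(12) + f(35)] = ½[1728.00 + 42875.0] = 22301.5.
So far: 392274.
Order-1 term: 1/12 · (3675.00 − 432.000) = 270.250.

S_1 ≈ 392544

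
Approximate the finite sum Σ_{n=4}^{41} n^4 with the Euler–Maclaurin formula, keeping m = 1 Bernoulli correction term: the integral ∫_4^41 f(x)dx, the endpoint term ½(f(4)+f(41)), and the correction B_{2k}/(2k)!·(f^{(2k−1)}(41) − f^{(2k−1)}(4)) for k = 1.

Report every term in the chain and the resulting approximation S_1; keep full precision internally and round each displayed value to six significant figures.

∫_4^41 x^4 dx evaluates to 2.31710e+07.
Boundary: ½(f(4) + f(41)) = ½(256.000 + 2.82576e+06) = 1.41301e+06.
So far: 2.45840e+07.
k=1: B_{2}/(2)! × [f^{(1)}(41) − f^{(1)}(4)] = 1/12 × (275684 − 256.000) = 22952.3.

S_1 ≈ 2.46070e+07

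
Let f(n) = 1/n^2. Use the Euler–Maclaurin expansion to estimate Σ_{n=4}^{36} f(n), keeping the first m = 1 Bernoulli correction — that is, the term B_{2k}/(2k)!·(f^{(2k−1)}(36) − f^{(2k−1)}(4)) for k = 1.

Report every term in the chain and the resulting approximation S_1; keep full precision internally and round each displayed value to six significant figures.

S_1 ≈ 0.256459

Integral: ∫_4^36 1/x^2 dx = 0.222222.
Boundary: ½(f(4) + f(36)) = ½(0.0625000 + 0.000771605) = 0.0316358.
Integral + boundary = 0.253858.
k=1: B_{2}/(2)! × [f^{(1)}(36) − f^{(1)}(4)] = 1/12 × (-4.28669e-05 − (-0.0312500)) = 0.00260059.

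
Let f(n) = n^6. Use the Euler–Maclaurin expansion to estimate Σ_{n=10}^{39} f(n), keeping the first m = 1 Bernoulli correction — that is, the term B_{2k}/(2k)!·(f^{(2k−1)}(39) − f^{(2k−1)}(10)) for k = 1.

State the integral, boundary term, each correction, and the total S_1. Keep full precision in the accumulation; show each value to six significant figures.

Integral: ∫_10^39 x^6 dx = 1.96030e+10.
Boundary: ½(f(10) + f(39)) = ½(1.00000e+06 + 3.51874e+09) = 1.75987e+09.
Integral + boundary = 2.13629e+10.
Correction k=1: B_{2}/2! · (f^{(1)}(39) − f^{(1)}(10)) = 1/12 · (5.41345e+08 − 600000) = 4.50621e+07.

S_1 ≈ 2.14079e+10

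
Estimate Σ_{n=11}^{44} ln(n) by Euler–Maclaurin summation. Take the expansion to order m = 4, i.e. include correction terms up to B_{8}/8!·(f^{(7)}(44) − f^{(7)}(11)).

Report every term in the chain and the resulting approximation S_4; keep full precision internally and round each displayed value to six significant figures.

S_4 ≈ 110.213

The integral term ∫_11^44 ln(x) dx = 107.127.
½[f(11) + f(44)] = ½[2.39790 + 3.78419] = 3.09104.
So far: 110.219.
Correction k=1: B_{2}/2! · (f^{(1)}(44) − f^{(1)}(11)) = 1/12 · (0.0227273 − 0.0909091) = -0.00568182.
After k=1: 110.213.
Correction k=2: B_{4}/4! · (f^{(3)}(44) − f^{(3)}(11)) = −1/720 · (2.34786e-05 − 0.00150263) = 2.05438e-06.
After k=2: 110.213.
Correction k=3: B_{6}/6! · (f^{(5)}(44) − f^{(5)}(11)) = 1/30240 · (1.45528e-07 − 0.000149021) = -4.92313e-09.
After k=3: 110.213.
Correction k=4: B_{8}/8! · (f^{(7)}(44) − f^{(7)}(11)) = −1/1209600 · (2.25509e-09 − 3.69474e-05) = 3.05433e-11.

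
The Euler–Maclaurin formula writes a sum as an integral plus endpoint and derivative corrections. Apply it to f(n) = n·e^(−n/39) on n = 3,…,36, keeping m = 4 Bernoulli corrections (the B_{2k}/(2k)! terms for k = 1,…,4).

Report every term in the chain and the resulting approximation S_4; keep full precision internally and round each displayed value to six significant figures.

S_4 ≈ 363.109

Integral: ∫_3^36 x·e^(−x/39) dx = 354.637.
Endpoint term: (f(3) + f(36))/2 = (2.77788 + 14.3026)/2 = 8.54025.
Running total after boundary: 363.177.
k=1: B_{2}/(2)! × [f^{(1)}(36) − f^{(1)}(3)] = 1/12 × (0.0305611 − 0.854733) = -0.0686810.
After k=1: 363.109.
k=2: B_{4}/(4)! × [f^{(3)}(36) − f^{(3)}(3)] = −1/720 × (0.000542505 − 0.00177952) = 1.71808e-06.
After k=2: 363.109.
k=3: B_{6}/(6)! × [f^{(5)}(36) − f^{(5)}(3)] = 1/30240 × (7.00143e-07 − 1.97047e-06) = -4.20083e-11.
After k=3: 363.109.
k=4: B_{8}/(8)! × [f^{(7)}(36) − f^{(7)}(3)] = −1/1209600 × (6.86134e-10 − 1.82181e-09) = 9.38890e-16.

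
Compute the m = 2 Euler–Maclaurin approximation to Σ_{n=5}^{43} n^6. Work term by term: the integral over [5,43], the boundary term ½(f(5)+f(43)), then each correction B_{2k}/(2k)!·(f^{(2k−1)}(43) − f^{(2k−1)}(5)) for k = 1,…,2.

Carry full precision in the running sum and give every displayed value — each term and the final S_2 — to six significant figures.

S_2 ≈ 4.20654e+10

Integral: ∫_5^43 x^6 dx = 3.88312e+10.
Boundary: ½(f(5) + f(43)) = ½(15625.0 + 6.32136e+09) = 3.16069e+09.
Integral + boundary = 4.19919e+10.
Order-1 term: 1/12 · (8.82051e+08 − 18750.0) = 7.35027e+07.
Partial sum through k=1: 4.20654e+10.
Order-2 term: −1/720 · (9.54084e+06 − 15000.0) = -13230.3.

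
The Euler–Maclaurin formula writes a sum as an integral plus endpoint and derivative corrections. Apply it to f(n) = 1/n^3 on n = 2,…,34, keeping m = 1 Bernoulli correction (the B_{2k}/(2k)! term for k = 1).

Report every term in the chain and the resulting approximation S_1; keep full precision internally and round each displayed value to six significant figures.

S_1 ≈ 0.202705

∫_2^34 1/x^3 dx evaluates to 0.124567.
Boundary: ½(f(2) + f(34)) = ½(0.125000 + 2.54427e-05) = 0.0625127.
So far: 0.187080.
Order-1 term: 1/12 · (-2.24494e-06 − (-0.187500)) = 0.0156248.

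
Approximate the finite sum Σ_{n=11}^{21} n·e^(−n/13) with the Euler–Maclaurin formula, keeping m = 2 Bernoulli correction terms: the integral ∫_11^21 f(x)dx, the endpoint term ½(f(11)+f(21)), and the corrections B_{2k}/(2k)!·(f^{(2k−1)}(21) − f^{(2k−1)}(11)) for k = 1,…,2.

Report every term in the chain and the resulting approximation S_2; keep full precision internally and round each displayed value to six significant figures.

Integral: ∫_11^21 x·e^(−x/13) dx = 45.9915.
½[f(11) + f(21)] = ½[4.71968 + 4.17510] = 4.44739.
Integral + boundary = 50.4389.
Correction k=1: B_{2}/2! · (f^{(1)}(21) − f^{(1)}(11)) = 1/12 · (-0.122347 − 0.0660095) = -0.0156964.
Running total after k=1: 50.4232.
Correction k=2: B_{4}/4! · (f^{(3)}(21) − f^{(3)}(11)) = −1/720 · (0.00162888 − 0.00546825) = 5.33245e-06.

S_2 ≈ 50.4232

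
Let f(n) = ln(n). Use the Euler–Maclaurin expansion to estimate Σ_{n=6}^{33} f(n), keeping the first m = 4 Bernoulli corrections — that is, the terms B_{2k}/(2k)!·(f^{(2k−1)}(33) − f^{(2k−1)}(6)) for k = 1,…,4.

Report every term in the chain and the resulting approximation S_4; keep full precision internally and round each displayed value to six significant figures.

S_4 ≈ 80.2670

The integral term ∫_6^33 ln(x) dx = 77.6342.
½[f(6) + f(33)] = ½[1.79176 + 3.49651] = 2.64413.
Running total after boundary: 80.2783.
Order-1 term: 1/12 · (0.0303030 − 0.166667) = -0.0113636.
Partial sum through k=1: 80.2670.
Order-2 term: −1/720 · (5.56529e-05 − 0.00925926) = 1.27828e-05.
Partial sum through k=2: 80.2670.
Order-3 term: 1/30240 · (6.13256e-07 − 0.00308642) = -1.02044e-07.
Partial sum through k=3: 80.2670.
Order-4 term: −1/1209600 · (1.68941e-08 − 0.00257202) = 2.12632e-09.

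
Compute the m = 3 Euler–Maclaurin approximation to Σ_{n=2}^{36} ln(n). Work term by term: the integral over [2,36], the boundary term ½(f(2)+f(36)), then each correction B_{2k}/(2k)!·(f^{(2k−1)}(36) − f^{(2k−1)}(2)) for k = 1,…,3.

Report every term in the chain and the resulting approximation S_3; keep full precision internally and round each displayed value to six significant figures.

∫_2^36 ln(x) dx evaluates to 93.6204.
Endpoint term: (f(2) + f(36))/2 = (0.693147 + 3.58352)/2 = 2.13833.
Integral + boundary = 95.7587.
Order-1 term: 1/12 · (0.0277778 − 0.500000) = -0.0393519.
After k=1: 95.7194.
Order-2 term: −1/720 · (4.28669e-05 − 0.250000) = 0.000347163.
After k=2: 95.7197.
Order-3 term: 1/30240 · (3.96916e-07 − 0.750000) = -2.48016e-05.

S_3 ≈ 95.7197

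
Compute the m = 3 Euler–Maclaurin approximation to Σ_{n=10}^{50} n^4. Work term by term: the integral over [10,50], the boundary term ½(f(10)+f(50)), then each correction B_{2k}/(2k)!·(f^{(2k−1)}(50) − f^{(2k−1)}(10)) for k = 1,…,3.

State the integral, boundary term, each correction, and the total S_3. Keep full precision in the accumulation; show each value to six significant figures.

S_3 ≈ 6.56513e+07

∫_10^50 x^4 dx evaluates to 6.24800e+07.
Endpoint term: (f(10) + f(50))/2 = (10000.0 + 6.25000e+06)/2 = 3.13000e+06.
Running total after boundary: 6.56100e+07.
Order-1 term: 1/12 · (500000 − 4000.00) = 41333.3.
Partial sum through k=1: 6.56513e+07.
Order-2 term: −1/720 · (1200.00 − 240.000) = -1.33333.
Partial sum through k=2: 6.56513e+07.
Order-3 term: 1/30240 · (0.00000 − 0.00000) = 0.00000.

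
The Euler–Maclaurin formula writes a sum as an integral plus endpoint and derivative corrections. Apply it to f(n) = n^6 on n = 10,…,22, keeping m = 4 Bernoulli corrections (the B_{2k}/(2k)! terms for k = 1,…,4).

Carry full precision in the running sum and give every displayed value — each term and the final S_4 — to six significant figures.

S_4 ≈ 4.14623e+08

Integral: ∫_10^22 x^6 dx = 3.54908e+08.
Boundary: ½(f(10) + f(22)) = ½(1.00000e+06 + 1.13380e+08) = 5.71900e+07.
Running total after boundary: 4.12098e+08.
k=1: B_{2}/(2)! × [f^{(1)}(22) − f^{(1)}(10)] = 1/12 × (3.09218e+07 − 600000) = 2.52682e+06.
After k=1: 4.14625e+08.
k=2: B_{4}/(4)! × [f^{(3)}(22) − f^{(3)}(10)] = −1/720 × (1.27776e+06 − 120000) = -1608.00.
After k=2: 4.14623e+08.
k=3: B_{6}/(6)! × [f^{(5)}(22) − f^{(5)}(10)] = 1/30240 × (15840.0 − 7200.00) = 0.285714.
After k=3: 4.14623e+08.
k=4: B_{8}/(8)! × [f^{(7)}(22) − f^{(7)}(10)] = −1/1209600 × (0.00000 − 0.00000) = 0.00000.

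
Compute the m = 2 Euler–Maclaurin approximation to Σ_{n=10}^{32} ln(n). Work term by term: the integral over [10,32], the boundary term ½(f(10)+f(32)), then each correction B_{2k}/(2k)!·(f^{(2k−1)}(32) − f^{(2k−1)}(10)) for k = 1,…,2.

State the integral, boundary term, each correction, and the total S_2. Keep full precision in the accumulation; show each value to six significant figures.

The integral term ∫_10^32 ln(x) dx = 65.8777.
½[f(10) + f(32)] = ½[2.30259 + 3.46574] = 2.88416.
So far: 68.7619.
k=1: B_{2}/(2)! × [f^{(1)}(32) − f^{(1)}(10)] = 1/12 × (0.0312500 − 0.100000) = -0.00572917.
Partial sum through k=1: 68.7561.
k=2: B_{4}/(4)! × [f^{(3)}(32) − f^{(3)}(10)] = −1/720 × (6.10352e-05 − 0.00200000) = 2.69301e-06.

S_2 ≈ 68.7561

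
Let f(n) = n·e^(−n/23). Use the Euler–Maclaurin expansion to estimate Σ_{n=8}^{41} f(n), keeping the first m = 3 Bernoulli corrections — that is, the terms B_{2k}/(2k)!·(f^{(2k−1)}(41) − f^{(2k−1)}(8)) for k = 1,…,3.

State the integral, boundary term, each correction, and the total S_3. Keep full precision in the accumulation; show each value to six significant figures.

∫_8^41 x·e^(−x/23) dx evaluates to 255.947.
Endpoint term: (f(8) + f(41))/2 = (5.64977 + 6.89615)/2 = 6.27296.
So far: 262.220.
k=1: B_{2}/(2)! × [f^{(1)}(41) − f^{(1)}(8)] = 1/12 × (-0.131634 − 0.460579) = -0.0493511.
After k=1: 262.171.
k=2: B_{4}/(4)! × [f^{(3)}(41) − f^{(3)}(8)] = −1/720 × (0.000387077 − 0.00354069) = 4.38001e-06.
After k=2: 262.171.
k=3: B_{6}/(6)! × [f^{(5)}(41) − f^{(5)}(8)] = 1/30240 × (1.93382e-06 − 1.17405e-05) = -3.24294e-10.

S_3 ≈ 262.171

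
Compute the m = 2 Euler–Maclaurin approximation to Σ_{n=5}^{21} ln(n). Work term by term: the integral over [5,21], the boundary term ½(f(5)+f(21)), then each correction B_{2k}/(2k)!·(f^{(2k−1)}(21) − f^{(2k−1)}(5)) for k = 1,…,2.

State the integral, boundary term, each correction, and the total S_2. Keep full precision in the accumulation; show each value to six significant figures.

The integral term ∫_5^21 ln(x) dx = 39.8878.
Boundary: ½(f(5) + f(21)) = ½(1.60944 + 3.04452) = 2.32698.
So far: 42.2148.
Correction k=1: B_{2}/2! · (f^{(1)}(21) − f^{(1)}(5)) = 1/12 · (0.0476190 − 0.200000) = -0.0126984.
Partial sum through k=1: 42.2021.
Correction k=2: B_{4}/4! · (f^{(3)}(21) − f^{(3)}(5)) = −1/720 · (0.000215959 − 0.0160000) = 2.19223e-05.

S_2 ≈ 42.2021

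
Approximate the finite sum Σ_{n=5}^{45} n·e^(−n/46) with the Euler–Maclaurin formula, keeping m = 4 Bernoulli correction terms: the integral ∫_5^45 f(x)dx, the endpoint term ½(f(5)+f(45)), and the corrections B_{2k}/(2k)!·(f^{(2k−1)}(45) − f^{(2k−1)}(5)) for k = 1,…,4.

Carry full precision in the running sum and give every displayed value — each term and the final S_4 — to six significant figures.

S_4 ≈ 541.219

Integral: ∫_5^45 x·e^(−x/46) dx = 530.583.
Endpoint term: (f(5) + f(45))/2 = (4.48502 + 16.9184)/2 = 10.7017.
Running total after boundary: 541.285.
Correction k=1: B_{2}/2! · (f^{(1)}(45) − f^{(1)}(5)) = 1/12 · (0.00817314 − 0.799503) = -0.0659442.
Running total after k=1: 541.219.
Correction k=2: B_{4}/4! · (f^{(3)}(45) − f^{(3)}(5)) = −1/720 · (0.000359216 − 0.00122567) = 1.20340e-06.
Running total after k=2: 541.219.
Correction k=3: B_{6}/6! · (f^{(5)}(45) − f^{(5)}(5)) = 1/30240 · (3.37699e-07 − 9.79913e-07) = -2.12372e-11.
Running total after k=3: 541.219.
Correction k=4: B_{8}/8! · (f^{(7)}(45) − f^{(7)}(5)) = −1/1209600 · (2.38958e-10 − 6.52452e-10) = 3.41843e-16.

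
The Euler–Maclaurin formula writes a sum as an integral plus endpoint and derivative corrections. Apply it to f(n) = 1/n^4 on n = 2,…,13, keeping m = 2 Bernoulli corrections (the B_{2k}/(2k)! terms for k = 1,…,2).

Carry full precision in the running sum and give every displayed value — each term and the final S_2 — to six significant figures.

S_2 ≈ 0.0818961

The integral term ∫_2^13 1/x^4 dx = 0.0415149.
Boundary: ½(f(2) + f(13)) = ½(0.0625000 + 3.50128e-05) = 0.0312675.
So far: 0.0727825.
Correction k=1: B_{2}/2! · (f^{(1)}(13) − f^{(1)}(2)) = 1/12 · (-1.07732e-05 − (-0.125000)) = 0.0104158.
Running total after k=1: 0.0831982.
Correction k=2: B_{4}/4! · (f^{(3)}(13) − f^{(3)}(2)) = −1/720 · (-1.91240e-06 − (-0.937500)) = -0.00130208.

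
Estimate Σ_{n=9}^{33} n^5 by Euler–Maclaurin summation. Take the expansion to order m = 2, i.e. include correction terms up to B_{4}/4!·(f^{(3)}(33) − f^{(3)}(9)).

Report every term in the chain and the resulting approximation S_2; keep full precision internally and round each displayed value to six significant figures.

S_2 ≈ 2.35245e+08

∫_9^33 x^5 dx evaluates to 2.15156e+08.
Boundary: ½(f(9) + f(33)) = ½(59049.0 + 3.91354e+07) = 1.95972e+07.
Integral + boundary = 2.34753e+08.
Order-1 term: 1/12 · (5.92960e+06 − 32805.0) = 491400.
Partial sum through k=1: 2.35245e+08.
Order-2 term: −1/720 · (65340.0 − 4860.00) = -84.0000.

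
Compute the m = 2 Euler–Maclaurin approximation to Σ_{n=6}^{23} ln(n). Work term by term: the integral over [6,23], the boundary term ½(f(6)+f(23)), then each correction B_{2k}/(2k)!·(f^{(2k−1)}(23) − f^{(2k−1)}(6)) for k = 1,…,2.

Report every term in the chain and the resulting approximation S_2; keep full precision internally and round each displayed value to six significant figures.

Integral: ∫_6^23 ln(x) dx = 44.3658.
½[f(6) + f(23)] = ½[1.79176 + 3.13549] = 2.46363.
Running total after boundary: 46.8294.
k=1: B_{2}/(2)! × [f^{(1)}(23) − f^{(1)}(6)] = 1/12 × (0.0434783 − 0.166667) = -0.0102657.
Running total after k=1: 46.8192.
k=2: B_{4}/(4)! × [f^{(3)}(23) − f^{(3)}(6)] = −1/720 × (0.000164379 − 0.00925926) = 1.26318e-05.

S_2 ≈ 46.8192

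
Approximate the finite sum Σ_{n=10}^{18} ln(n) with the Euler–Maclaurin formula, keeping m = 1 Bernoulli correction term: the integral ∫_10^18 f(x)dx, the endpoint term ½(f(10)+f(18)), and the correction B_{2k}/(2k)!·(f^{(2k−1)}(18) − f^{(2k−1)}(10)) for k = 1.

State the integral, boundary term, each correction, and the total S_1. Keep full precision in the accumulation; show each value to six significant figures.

S_1 ≈ 23.5936

Integral: ∫_10^18 ln(x) dx = 21.0008.
½[f(10) + f(18)] = ½[2.30259 + 2.89037] = 2.59648.
Running total after boundary: 23.5973.
Correction k=1: B_{2}/2! · (f^{(1)}(18) − f^{(1)}(10)) = 1/12 · (0.0555556 − 0.100000) = -0.00370370.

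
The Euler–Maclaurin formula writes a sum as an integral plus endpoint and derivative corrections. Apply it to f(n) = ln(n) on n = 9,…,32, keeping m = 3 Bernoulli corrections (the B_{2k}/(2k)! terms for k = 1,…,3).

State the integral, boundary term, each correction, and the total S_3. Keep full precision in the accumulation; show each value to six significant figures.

∫_9^32 ln(x) dx evaluates to 68.1285.
½[f(9) + f(32)] = ½[2.19722 + 3.46574] = 2.83148.
Running total after boundary: 70.9600.
Correction k=1: B_{2}/2! · (f^{(1)}(32) − f^{(1)}(9)) = 1/12 · (0.0312500 − 0.111111) = -0.00665509.
Partial sum through k=1: 70.9534.
Correction k=2: B_{4}/4! · (f^{(3)}(32) − f^{(3)}(9)) = −1/720 · (6.10352e-05 − 0.00274348) = 3.72562e-06.
Partial sum through k=2: 70.9534.
Correction k=3: B_{6}/6! · (f^{(5)}(32) − f^{(5)}(9)) = 1/30240 · (7.15256e-07 − 0.000406442) = -1.34169e-08.

S_3 ≈ 70.9534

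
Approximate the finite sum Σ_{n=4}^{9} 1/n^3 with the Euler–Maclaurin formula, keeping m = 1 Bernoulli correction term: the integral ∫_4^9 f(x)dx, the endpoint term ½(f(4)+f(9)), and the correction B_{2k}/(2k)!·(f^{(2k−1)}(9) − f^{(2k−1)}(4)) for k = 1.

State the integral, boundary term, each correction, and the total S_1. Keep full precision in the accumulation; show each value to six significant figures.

S_1 ≈ 0.0345140

∫_4^9 1/x^3 dx evaluates to 0.0250772.
Boundary: ½(f(4) + f(9)) = ½(0.0156250 + 0.00137174) = 0.00849837.
Running total after boundary: 0.0335755.
k=1: B_{2}/(2)! × [f^{(1)}(9) − f^{(1)}(4)] = 1/12 × (-0.000457247 − (-0.0117188)) = 0.000938459.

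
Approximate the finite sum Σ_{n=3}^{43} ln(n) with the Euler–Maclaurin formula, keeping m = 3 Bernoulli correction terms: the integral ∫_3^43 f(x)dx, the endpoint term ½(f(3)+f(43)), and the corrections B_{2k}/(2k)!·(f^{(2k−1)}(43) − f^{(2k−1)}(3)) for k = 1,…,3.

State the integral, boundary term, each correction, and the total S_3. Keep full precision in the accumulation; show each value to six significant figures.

S_3 ≈ 120.840

The integral term ∫_3^43 ln(x) dx = 118.436.
Endpoint term: (f(3) + f(43))/2 = (1.09861 + 3.76120)/2 = 2.42991.
Integral + boundary = 120.866.
k=1: B_{2}/(2)! × [f^{(1)}(43) − f^{(1)}(3)] = 1/12 × (0.0232558 − 0.333333) = -0.0258398.
Partial sum through k=1: 120.840.
k=2: B_{4}/(4)! × [f^{(3)}(43) − f^{(3)}(3)] = −1/720 × (2.51550e-05 − 0.0740741) = 0.000102846.
Partial sum through k=2: 120.840.
k=3: B_{6}/(6)! × [f^{(5)}(43) − f^{(5)}(3)] = 1/30240 × (1.63256e-07 − 0.0987654) = -3.26605e-06.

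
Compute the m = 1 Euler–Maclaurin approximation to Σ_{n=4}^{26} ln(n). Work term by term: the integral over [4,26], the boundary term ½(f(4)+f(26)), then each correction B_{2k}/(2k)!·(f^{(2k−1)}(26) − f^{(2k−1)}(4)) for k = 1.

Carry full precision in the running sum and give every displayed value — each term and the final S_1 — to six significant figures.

S_1 ≈ 59.4699

The integral term ∫_4^26 ln(x) dx = 57.1653.
Boundary: ½(f(4) + f(26)) = ½(1.38629 + 3.25810) = 2.32220.
Running total after boundary: 59.4875.
Order-1 term: 1/12 · (0.0384615 − 0.250000) = -0.0176282.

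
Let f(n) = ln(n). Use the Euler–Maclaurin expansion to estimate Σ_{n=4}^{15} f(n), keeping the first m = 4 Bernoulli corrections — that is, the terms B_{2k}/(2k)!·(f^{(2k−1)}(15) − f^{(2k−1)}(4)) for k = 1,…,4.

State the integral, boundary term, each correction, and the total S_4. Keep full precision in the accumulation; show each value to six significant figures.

S_4 ≈ 26.1075

∫_4^15 ln(x) dx evaluates to 24.0756.
½[f(4) + f(15)] = ½[1.38629 + 2.70805] = 2.04717.
Integral + boundary = 26.1227.
Correction k=1: B_{2}/2! · (f^{(1)}(15) − f^{(1)}(4)) = 1/12 · (0.0666667 − 0.250000) = -0.0152778.
Running total after k=1: 26.1075.
Correction k=2: B_{4}/4! · (f^{(3)}(15) − f^{(3)}(4)) = −1/720 · (0.000592593 − 0.0312500) = 4.25797e-05.
Running total after k=2: 26.1075.
Correction k=3: B_{6}/6! · (f^{(5)}(15) − f^{(5)}(4)) = 1/30240 · (3.16049e-05 − 0.0234375) = -7.74004e-07.
Running total after k=3: 26.1075.
Correction k=4: B_{8}/8! · (f^{(7)}(15) − f^{(7)}(4)) = −1/1209600 · (4.21399e-06 − 0.0439453) = 3.63270e-08.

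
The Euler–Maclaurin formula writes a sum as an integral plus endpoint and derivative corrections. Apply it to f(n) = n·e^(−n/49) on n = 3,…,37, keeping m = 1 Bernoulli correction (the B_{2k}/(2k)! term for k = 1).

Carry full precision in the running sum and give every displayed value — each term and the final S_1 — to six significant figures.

S_1 ≈ 426.298

∫_3^37 x·e^(−x/49) dx evaluates to 416.257.
Endpoint term: (f(3) + f(37))/2 = (2.82184 + 17.3886)/2 = 10.1052.
So far: 426.362.
Order-1 term: 1/12 · (0.115093 − 0.883024) = -0.0639942.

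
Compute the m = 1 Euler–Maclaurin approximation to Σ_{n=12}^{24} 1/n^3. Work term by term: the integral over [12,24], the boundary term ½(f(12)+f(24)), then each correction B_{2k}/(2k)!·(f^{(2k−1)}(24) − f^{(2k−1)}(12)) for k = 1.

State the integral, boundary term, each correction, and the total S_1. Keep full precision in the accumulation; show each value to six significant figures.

S_1 ≈ 0.00294099

Integral: ∫_12^24 1/x^3 dx = 0.00260417.
Boundary: ½(f(12) + f(24)) = ½(0.000578704 + 7.23380e-05) = 0.000325521.
So far: 0.00292969.
Order-1 term: 1/12 · (-9.04225e-06 − (-0.000144676)) = 1.13028e-05.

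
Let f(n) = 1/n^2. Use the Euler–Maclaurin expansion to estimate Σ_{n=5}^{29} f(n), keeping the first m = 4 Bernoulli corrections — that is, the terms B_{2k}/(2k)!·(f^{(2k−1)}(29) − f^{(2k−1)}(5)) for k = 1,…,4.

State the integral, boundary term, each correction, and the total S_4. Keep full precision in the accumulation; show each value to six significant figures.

∫_5^29 1/x^2 dx evaluates to 0.165517.
½[f(5) + f(29)] = ½[0.0400000 + 0.00118906] = 0.0205945.
Integral + boundary = 0.186112.
Order-1 term: 1/12 · (-8.20042e-05 − (-0.0160000)) = 0.00132650.
Partial sum through k=1: 0.187438.
Order-2 term: −1/720 · (-1.17010e-06 − (-0.00768000)) = -1.06650e-05.
Partial sum through k=2: 0.187428.
Order-3 term: 1/30240 · (-4.17394e-08 − (-0.00921600)) = 3.04761e-07.
Partial sum through k=3: 0.187428.
Order-4 term: −1/1209600 · (-2.77932e-09 − (-0.0206438)) = -1.70667e-08.

S_4 ≈ 0.187428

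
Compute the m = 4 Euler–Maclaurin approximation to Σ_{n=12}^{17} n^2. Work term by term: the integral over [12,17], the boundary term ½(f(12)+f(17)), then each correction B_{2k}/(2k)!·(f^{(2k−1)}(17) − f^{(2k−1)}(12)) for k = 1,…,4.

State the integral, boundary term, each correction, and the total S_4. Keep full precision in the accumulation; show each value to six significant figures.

∫_12^17 x^2 dx evaluates to 1061.67.
½[f(12) + f(17)] = ½[144.000 + 289.000] = 216.500.
Integral + boundary = 1278.17.
Order-1 term: 1/12 · (34.0000 − 24.0000) = 0.833333.
Running total after k=1: 1279.00.
Order-2 term: −1/720 · (0.00000 − 0.00000) = 0.00000.
Running total after k=2: 1279.00.
Order-3 term: 1/30240 · (0.00000 − 0.00000) = 0.00000.
Running total after k=3: 1279.00.
Order-4 term: −1/1209600 · (0.00000 − 0.00000) = 0.00000.

S_4 ≈ 1279.00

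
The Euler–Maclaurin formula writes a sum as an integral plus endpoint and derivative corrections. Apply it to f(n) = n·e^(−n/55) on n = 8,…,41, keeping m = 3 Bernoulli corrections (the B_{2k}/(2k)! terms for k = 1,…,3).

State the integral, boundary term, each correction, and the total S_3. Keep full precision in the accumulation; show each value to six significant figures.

S_3 ≈ 503.617

∫_8^41 x·e^(−x/55) dx evaluates to 490.482.
½[f(8) + f(41)] = ½[6.91703 + 19.4553] = 13.1861.
Running total after boundary: 503.668.
Correction k=1: B_{2}/2! · (f^{(1)}(41) − f^{(1)}(8)) = 1/12 · (0.120787 − 0.738865) = -0.0515065.
Running total after k=1: 503.617.
Correction k=2: B_{4}/4! · (f^{(3)}(41) − f^{(3)}(8)) = −1/720 · (0.000353661 − 0.000815909) = 6.42011e-07.
Running total after k=2: 503.617.
Correction k=3: B_{6}/6! · (f^{(5)}(41) − f^{(5)}(8)) = 1/30240 · (2.20625e-07 − 4.58699e-07) = -7.87280e-12.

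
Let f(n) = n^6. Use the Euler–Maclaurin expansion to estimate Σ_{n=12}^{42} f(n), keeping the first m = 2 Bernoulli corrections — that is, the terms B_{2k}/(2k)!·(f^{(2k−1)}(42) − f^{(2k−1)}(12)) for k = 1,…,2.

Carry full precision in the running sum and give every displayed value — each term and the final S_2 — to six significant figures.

The integral term ∫_12^42 x^6 dx = 3.29291e+10.
Endpoint term: (f(12) + f(42))/2 = (2.98598e+06 + 5.48903e+09)/2 = 2.74601e+09.
Integral + boundary = 3.56751e+10.
Order-1 term: 1/12 · (7.84147e+08 − 1.49299e+06) = 6.52212e+07.
After k=1: 3.57403e+10.
Order-2 term: −1/720 · (8.89056e+06 − 207360) = -12060.0.

S_2 ≈ 3.57403e+10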